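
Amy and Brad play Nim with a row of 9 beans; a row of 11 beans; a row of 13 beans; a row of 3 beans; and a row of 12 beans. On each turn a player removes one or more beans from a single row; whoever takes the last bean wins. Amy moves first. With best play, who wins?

Brad wins

Write each in binary and XOR column by column:
  1001  (9)
  1011  (11)
  1101  (13)
  0011  (3)
  1100  (12)
  ----
  0000  (0)
The nim-sum is 0, so this is a P-position: the player to move is in a losing position under optimal play; Amy is about to move from it and so loses — Brad wins.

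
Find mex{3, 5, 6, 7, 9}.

0

0 is not in the set, so the mex is 0.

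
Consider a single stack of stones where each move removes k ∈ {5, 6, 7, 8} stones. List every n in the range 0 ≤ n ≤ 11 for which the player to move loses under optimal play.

0, 1, 2, 3, 4

Grundy values for subtraction set {5, 6, 7, 8}:
k:     0  1  2  3  4  5  6  7  8  9 10 11
g(k):  0  0  0  0  0  1  1  1  1  1  2  2
The P-positions (g = 0) in 0..11 are 0, 1, 2, 3, 4.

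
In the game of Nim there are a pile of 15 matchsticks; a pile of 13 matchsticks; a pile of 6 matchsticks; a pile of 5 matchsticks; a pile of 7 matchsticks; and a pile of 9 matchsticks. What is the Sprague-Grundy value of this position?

15

Compute the nim-sum pairwise:
15 ⊕ 13 = 2
2 ⊕ 6 = 4
4 ⊕ 5 = 1
1 ⊕ 7 = 6
6 ⊕ 9 = 15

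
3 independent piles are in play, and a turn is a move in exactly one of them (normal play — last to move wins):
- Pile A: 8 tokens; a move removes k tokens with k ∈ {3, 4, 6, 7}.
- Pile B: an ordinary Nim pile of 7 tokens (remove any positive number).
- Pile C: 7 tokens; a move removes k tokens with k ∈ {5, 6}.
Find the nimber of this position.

4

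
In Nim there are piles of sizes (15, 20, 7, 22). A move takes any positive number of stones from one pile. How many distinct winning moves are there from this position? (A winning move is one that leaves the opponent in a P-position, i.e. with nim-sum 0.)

Compute the nim-sum pairwise:
15 ^ 20 = 27
27 ^ 7 = 28
28 ^ 22 = 10
The overall nim-sum is X = 10. A pile of size p has a winning move iff p XOR X < p (reduce it to p XOR X).
  15: 15 XOR 10 = 5 < 15 — winning move (to 5).
  20: 20 XOR 10 = 30 ≥ 20 — no move.
  7: 7 XOR 10 = 13 ≥ 7 — no move.
  22: 22 XOR 10 = 28 ≥ 22 — no move.
That gives 1 winning move.

1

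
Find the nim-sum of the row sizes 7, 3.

4

Write each in binary and XOR column by column:
  111  (7)
  011  (3)
  ---
  100  (4)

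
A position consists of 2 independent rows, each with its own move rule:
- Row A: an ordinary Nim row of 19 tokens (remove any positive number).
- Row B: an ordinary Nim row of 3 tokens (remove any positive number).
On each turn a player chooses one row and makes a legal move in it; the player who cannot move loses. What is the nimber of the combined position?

16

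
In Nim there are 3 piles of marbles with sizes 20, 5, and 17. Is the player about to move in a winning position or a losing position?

Losing position

Bitwise XOR of the heap sizes:
  10100  (20)
  00101  (5)
  10001  (17)
  -----
  00000  (0)
The nim-sum is 0, so this is a P-position: the player to move is in a losing position under optimal play.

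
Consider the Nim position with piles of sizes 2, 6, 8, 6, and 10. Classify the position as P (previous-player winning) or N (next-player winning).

P-position

Bitwise XOR of the heap sizes:
  0010  (2)
  0110  (6)
  1000  (8)
  0110  (6)
  1010  (10)
  ----
  0000  (0)
The nim-sum is 0, so this is a P-position: the player to move is in a losing position under optimal play.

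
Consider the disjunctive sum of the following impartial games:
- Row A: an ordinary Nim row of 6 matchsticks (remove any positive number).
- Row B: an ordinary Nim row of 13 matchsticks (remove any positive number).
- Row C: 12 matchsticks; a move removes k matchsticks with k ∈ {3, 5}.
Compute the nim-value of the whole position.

10

Row A is a plain Nim row of size 6, so its Grundy value is 6.
Row B is a plain Nim row of size 13, so its Grundy value is 13.
Grundy values for row C (subtraction set {3, 5}):
g(0) = mex{} = 0
g(1) = mex{} = 0
g(2) = mex{} = 0
g(3) = mex{0} = 1
g(4) = mex{0} = 1
g(5) = mex{0} = 1
g(6) = mex{0,1} = 2
g(7) = mex{0,1} = 2
g(8) = mex{1} = 0
g(9) = mex{1,2} = 0
g(10) = mex{1,2} = 0
g(11) = mex{0,2} = 1
g(12) = mex{0,2} = 1
So g(12) = 1.
The value of a disjunctive sum is the nim-sum of the parts.
Combined value = 6 ⊕ 13 ⊕ 1 = 10.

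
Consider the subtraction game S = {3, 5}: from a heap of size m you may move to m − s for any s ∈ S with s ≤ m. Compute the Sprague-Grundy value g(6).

2

Compute g(0), g(1), … for moves {3, 5}:
k:     0  1  2  3  4  5  6
g(k):  0  0  0  1  1  1  2
So g(6) = 2.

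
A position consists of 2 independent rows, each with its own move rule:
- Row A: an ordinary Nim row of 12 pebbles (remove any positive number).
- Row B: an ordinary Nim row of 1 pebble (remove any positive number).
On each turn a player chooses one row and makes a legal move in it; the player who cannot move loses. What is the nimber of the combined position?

13

Row A is a plain Nim row of size 12, so its Grundy value is 12.
Row B is a plain Nim row of size 1, so its Grundy value is 1.
The value of a disjunctive sum is the nim-sum of the parts.
Combined value = 12 XOR 1 = 13.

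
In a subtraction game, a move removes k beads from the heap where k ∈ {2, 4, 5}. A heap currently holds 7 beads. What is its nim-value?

0

Compute g(0), g(1), … for moves {2, 4, 5}:
k:     0  1  2  3  4  5  6  7
g(k):  0  0  1  1  2  2  3  0
So g(7) = 0.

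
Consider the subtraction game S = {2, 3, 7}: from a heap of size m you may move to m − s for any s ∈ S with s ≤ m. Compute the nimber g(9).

2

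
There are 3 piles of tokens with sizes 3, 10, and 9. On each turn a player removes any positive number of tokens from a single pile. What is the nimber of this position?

0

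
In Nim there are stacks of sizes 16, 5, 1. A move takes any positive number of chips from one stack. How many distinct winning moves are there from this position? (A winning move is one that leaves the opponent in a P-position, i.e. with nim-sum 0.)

1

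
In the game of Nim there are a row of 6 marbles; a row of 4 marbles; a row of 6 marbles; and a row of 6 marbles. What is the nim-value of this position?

Write each in binary and XOR column by column:
  110  (6)
  100  (4)
  110  (6)
  110  (6)
  ---
  010  (2)

2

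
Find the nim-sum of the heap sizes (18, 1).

19

Nim-sum: 18 ^ 1 = 19.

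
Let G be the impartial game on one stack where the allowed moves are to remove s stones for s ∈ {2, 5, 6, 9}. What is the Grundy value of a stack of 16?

Compute g(0), g(1), … for moves {2, 5, 6, 9}:
k:     0  1  2  3  4  5  6  7  8  9 10 11 12 13 14 15 16
g(k):  0  0  1  1  0  2  1  3  0  2  1  0  0  1  1  0  2
So g(16) = 2.

2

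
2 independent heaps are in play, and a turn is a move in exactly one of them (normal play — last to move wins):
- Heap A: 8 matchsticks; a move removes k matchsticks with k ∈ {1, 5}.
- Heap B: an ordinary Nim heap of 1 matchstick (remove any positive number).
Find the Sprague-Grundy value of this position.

1

Grundy values for heap A (subtraction set {1, 5}):
k:     0  1  2  3  4  5  6  7  8
g(k):  0  1  0  1  0  1  0  1  0
So g(8) = 0.
Heap B is a plain Nim heap of size 1, so its Grundy value is 1.
By the Sprague-Grundy theorem, the Grundy value of a sum of independent games is the XOR of the component values.
Combined value = 0 ⊕ 1 = 1.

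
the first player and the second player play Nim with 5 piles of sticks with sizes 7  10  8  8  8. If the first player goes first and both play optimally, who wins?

the first player wins

Write each in binary and XOR column by column:
  0111  (7)
  1010  (10)
  1000  (8)
  1000  (8)
  1000  (8)
  ----
  0101  (5)
The nim-sum is 5 ≠ 0, so this is an N-position: the player to move can win; the first player has a winning move.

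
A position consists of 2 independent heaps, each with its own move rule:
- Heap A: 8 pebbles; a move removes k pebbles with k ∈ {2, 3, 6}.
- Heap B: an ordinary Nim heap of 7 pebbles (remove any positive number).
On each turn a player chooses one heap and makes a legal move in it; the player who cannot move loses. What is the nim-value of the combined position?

5

For heap A, compute g(0), g(1), … with moves {2, 3, 6}:
g(0) = mex{} = 0
g(1) = mex{} = 0
g(2) = mex{0} = 1
g(3) = mex{0} = 1
g(4) = mex{0,1} = 2
g(5) = mex{1} = 0
g(6) = mex{0,1,2} = 3
g(7) = mex{0,2} = 1
g(8) = mex{0,1,3} = 2
So g(8) = 2.
Heap B is a plain Nim heap of size 7, so its Grundy value is 7.
The value of a disjunctive sum is the nim-sum of the parts.
Combined value = 2 XOR 7 = 5.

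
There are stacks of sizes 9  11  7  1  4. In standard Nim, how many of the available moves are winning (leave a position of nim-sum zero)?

Nim-sum: 9 ⊕ 11 ⊕ 7 ⊕ 1 ⊕ 4 = 0.
The nim-sum is already 0, so every move leaves a nonzero nim-sum — there are no winning moves.

0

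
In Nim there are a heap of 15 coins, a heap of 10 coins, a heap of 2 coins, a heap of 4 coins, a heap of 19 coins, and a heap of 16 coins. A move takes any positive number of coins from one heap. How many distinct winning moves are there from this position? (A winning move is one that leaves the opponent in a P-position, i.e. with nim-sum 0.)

0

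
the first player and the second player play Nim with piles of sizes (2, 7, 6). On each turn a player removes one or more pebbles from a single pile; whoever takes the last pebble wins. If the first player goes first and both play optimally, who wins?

Write each in binary and XOR column by column:
  010  (2)
  111  (7)
  110  (6)
  ---
  011  (3)
The nim-sum is 3 ≠ 0, so this is an N-position: the player to move can win; the first player has a winning move.

the first player wins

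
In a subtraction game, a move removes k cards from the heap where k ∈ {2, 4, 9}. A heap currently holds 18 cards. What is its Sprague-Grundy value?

0

Build the Grundy sequence with g(k) = mex{g(k−s) : s ∈ {2, 4, 9}, s ≤ k}:
k:     0  1  2  3  4  5  6  7  8  9 10 11 12 13 14 15 16 17 18
g(k):  0  0  1  1  2  2  0  0  1  1  2  2  0  0  1  1  2  2  0
So g(18) = 0.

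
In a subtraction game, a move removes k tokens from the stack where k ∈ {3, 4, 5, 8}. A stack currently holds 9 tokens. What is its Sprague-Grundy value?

Grundy values for subtraction set {3, 4, 5, 8}:
g(0) = mex{} = 0
g(1) = mex{} = 0
g(2) = mex{} = 0
g(3) = mex{0} = 1
g(4) = mex{0} = 1
g(5) = mex{0} = 1
g(6) = mex{0,1} = 2
g(7) = mex{0,1} = 2
g(8) = mex{0,1} = 2
g(9) = mex{0,1,2} = 3
So g(9) = 3.

3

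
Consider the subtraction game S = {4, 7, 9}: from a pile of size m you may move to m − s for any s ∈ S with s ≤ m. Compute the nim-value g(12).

3

Build the Grundy sequence with g(k) = mex{g(k−s) : s ∈ {4, 7, 9}, s ≤ k}:
k:     0  1  2  3  4  5  6  7  8  9 10 11 12
g(k):  0  0  0  0  1  1  1  1  2  2  2  2  3
So g(12) = 3.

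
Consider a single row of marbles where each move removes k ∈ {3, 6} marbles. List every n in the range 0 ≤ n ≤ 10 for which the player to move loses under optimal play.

0, 1, 2, 9, 10

Compute g(0), g(1), … for moves {3, 6}:
k:     0  1  2  3  4  5  6  7  8  9 10
g(k):  0  0  0  1  1  1  2  2  2  0  0
The P-positions (g = 0) in 0..10 are 0, 1, 2, 9, 10.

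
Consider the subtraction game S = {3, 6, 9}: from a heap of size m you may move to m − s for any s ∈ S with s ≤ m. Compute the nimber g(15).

1

Compute g(0), g(1), … for moves {3, 6, 9}:
k:     0  1  2  3  4  5  6  7  8  9 10 11 12 13 14 15
g(k):  0  0  0  1  1  1  2  2  2  3  3  3  0  0  0  1
So g(15) = 1.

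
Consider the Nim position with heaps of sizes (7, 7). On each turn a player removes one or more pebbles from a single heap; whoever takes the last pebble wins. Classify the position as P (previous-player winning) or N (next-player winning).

P-position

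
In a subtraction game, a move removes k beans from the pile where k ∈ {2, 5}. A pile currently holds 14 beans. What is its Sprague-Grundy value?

Compute g(0), g(1), … for moves {2, 5}:
k:     0  1  2  3  4  5  6  7  8  9 10 11 12 13 14
g(k):  0  0  1  1  0  2  1  0  0  1  1  0  2  1  0
So g(14) = 0.

0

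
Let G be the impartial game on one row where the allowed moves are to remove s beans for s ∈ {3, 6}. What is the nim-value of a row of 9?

Grundy values for subtraction set {3, 6}:
k:     0  1  2  3  4  5  6  7  8  9
g(k):  0  0  0  1  1  1  2  2  2  0
So g(9) = 0.

0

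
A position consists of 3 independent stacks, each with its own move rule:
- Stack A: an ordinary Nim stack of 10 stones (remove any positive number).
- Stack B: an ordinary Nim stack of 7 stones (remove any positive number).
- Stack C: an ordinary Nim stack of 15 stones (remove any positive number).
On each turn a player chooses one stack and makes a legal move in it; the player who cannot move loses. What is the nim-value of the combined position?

Stack A is a plain Nim stack of size 10, so its Grundy value is 10.
Stack B is a plain Nim stack of size 7, so its Grundy value is 7.
Stack C is a plain Nim stack of size 15, so its Grundy value is 15.
The value of a disjunctive sum is the nim-sum of the parts.
Combined value = 10 ⊕ 7 ⊕ 15 = 2.

2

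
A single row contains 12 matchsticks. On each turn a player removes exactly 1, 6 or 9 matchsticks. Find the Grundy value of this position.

0

Build the Grundy sequence with g(k) = mex{g(k−s) : s ∈ {1, 6, 9}, s ≤ k}:
k:     0  1  2  3  4  5  6  7  8  9 10 11 12
g(k):  0  1  0  1  0  1  2  0  1  2  3  2  0
So g(12) = 0.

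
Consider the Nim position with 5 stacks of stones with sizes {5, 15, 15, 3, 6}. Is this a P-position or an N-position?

P-position

Nim-sum: 5 ^ 15 ^ 15 ^ 3 ^ 6 = 0.
The nim-sum is 0, so this is a P-position: the player to move is in a losing position under optimal play.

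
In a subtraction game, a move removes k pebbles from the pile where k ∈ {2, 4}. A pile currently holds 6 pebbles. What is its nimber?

0

Build the Grundy sequence with g(k) = mex{g(k−s) : s ∈ {2, 4}, s ≤ k}:
g(0) = mex{} = 0
g(1) = mex{} = 0
g(2) = mex{0} = 1
g(3) = mex{0} = 1
g(4) = mex{0,1} = 2
g(5) = mex{0,1} = 2
g(6) = mex{1,2} = 0
So g(6) = 0.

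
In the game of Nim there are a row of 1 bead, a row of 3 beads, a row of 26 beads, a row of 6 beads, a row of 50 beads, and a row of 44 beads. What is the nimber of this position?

Compute the nim-sum pairwise:
1 ⊕ 3 = 2
2 ⊕ 26 = 24
24 ⊕ 6 = 30
30 ⊕ 50 = 44
44 ⊕ 44 = 0

0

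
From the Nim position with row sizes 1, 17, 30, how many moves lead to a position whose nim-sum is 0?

Write each in binary and XOR column by column:
  00001  (1)
  10001  (17)
  11110  (30)
  -----
  01110  (14)
The overall nim-sum is X = 14. A row of size p has a winning move iff p XOR X < p (reduce it to p XOR X).
  1: 1 XOR 14 = 15 ≥ 1 — no move.
  17: 17 XOR 14 = 31 ≥ 17 — no move.
  30: 30 XOR 14 = 16 < 30 — winning move (to 16).
That gives 1 winning move.

1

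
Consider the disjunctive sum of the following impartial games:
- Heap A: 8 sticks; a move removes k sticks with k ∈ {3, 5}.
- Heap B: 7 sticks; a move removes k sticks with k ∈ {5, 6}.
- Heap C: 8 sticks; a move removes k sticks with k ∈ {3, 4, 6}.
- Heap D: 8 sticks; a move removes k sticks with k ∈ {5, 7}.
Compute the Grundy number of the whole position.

2

Grundy values for heap A (subtraction set {3, 5}):
g(0) = mex{} = 0
g(1) = mex{} = 0
g(2) = mex{} = 0
g(3) = mex{0} = 1
g(4) = mex{0} = 1
g(5) = mex{0} = 1
g(6) = mex{0,1} = 2
g(7) = mex{0,1} = 2
g(8) = mex{1} = 0
So g(8) = 0.
For heap B, compute g(0), g(1), … with moves {5, 6}:
g(0) = mex{} = 0
g(1) = mex{} = 0
g(2) = mex{} = 0
g(3) = mex{} = 0
g(4) = mex{} = 0
g(5) = mex{0} = 1
g(6) = mex{0} = 1
g(7) = mex{0} = 1
So g(7) = 1.
Build the Grundy sequence for heap C with g(k) = mex{g(k−s) : s ∈ {3, 4, 6}, s ≤ k}:
k:     0  1  2  3  4  5  6  7  8
g(k):  0  0  0  1  1  1  2  2  2
So g(8) = 2.
For heap D, compute g(0), g(1), … with moves {5, 7}:
g(0) = mex{} = 0
g(1) = mex{} = 0
g(2) = mex{} = 0
g(3) = mex{} = 0
g(4) = mex{} = 0
g(5) = mex{0} = 1
g(6) = mex{0} = 1
g(7) = mex{0} = 1
g(8) = mex{0} = 1
So g(8) = 1.
The value of a disjunctive sum is the nim-sum of the parts.
Combined value = 0 ⊕ 1 ⊕ 2 ⊕ 1 = 2.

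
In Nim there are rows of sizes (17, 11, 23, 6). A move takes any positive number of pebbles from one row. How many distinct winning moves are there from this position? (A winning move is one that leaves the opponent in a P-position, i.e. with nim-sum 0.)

1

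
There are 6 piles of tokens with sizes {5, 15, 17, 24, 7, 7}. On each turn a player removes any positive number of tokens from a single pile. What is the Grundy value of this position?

3

Write each in binary and XOR column by column:
  00101  (5)
  01111  (15)
  10001  (17)
  11000  (24)
  00111  (7)
  00111  (7)
  -----
  00011  (3)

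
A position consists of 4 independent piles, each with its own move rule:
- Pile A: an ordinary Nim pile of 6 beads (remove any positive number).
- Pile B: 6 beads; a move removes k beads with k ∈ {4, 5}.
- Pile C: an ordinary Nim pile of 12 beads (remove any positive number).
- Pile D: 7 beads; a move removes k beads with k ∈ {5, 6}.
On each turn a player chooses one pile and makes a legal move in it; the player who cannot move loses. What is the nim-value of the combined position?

10

Pile A is a plain Nim pile of size 6, so its Grundy value is 6.
Build the Grundy sequence for pile B with g(k) = mex{g(k−s) : s ∈ {4, 5}, s ≤ k}:
g(0) = mex{} = 0
g(1) = mex{} = 0
g(2) = mex{} = 0
g(3) = mex{} = 0
g(4) = mex{0} = 1
g(5) = mex{0} = 1
g(6) = mex{0} = 1
So g(6) = 1.
Pile C is a plain Nim pile of size 12, so its Grundy value is 12.
For pile D, compute g(0), g(1), … with moves {5, 6}:
g(0) = mex{} = 0
g(1) = mex{} = 0
g(2) = mex{} = 0
g(3) = mex{} = 0
g(4) = mex{} = 0
g(5) = mex{0} = 1
g(6) = mex{0} = 1
g(7) = mex{0} = 1
So g(7) = 1.
The value of a disjunctive sum is the nim-sum of the parts.
Combined value = 6 ⊕ 1 ⊕ 12 ⊕ 1 = 10.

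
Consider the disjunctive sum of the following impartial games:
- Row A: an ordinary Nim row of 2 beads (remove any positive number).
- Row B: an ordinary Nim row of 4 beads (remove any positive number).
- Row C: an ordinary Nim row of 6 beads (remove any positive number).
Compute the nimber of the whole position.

Row A is a plain Nim row of size 2, so its Grundy value is 2.
Row B is a plain Nim row of size 4, so its Grundy value is 4.
Row C is a plain Nim row of size 6, so its Grundy value is 6.
By the Sprague-Grundy theorem, the Grundy value of a sum of independent games is the XOR of the component values.
Combined value = 2 XOR 4 XOR 6 = 0.

0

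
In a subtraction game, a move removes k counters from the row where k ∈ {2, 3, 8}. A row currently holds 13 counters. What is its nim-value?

Compute g(0), g(1), … for moves {2, 3, 8}:
k:     0  1  2  3  4  5  6  7  8  9 10 11 12 13
g(k):  0  0  1  1  2  0  0  1  1  2  0  0  1  1
So g(13) = 1.

1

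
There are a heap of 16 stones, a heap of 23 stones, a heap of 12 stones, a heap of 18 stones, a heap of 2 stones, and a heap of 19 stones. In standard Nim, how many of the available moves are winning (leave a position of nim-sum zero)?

1

Write each in binary and XOR column by column:
  10000  (16)
  10111  (23)
  01100  (12)
  10010  (18)
  00010  (2)
  10011  (19)
  -----
  01000  (8)
The overall nim-sum is X = 8. A heap of size p has a winning move iff p XOR X < p (reduce it to p XOR X).
  16: 16 XOR 8 = 24 ≥ 16 — no move.
  23: 23 XOR 8 = 31 ≥ 23 — no move.
  12: 12 XOR 8 = 4 < 12 — winning move (to 4).
  18: 18 XOR 8 = 26 ≥ 18 — no move.
  2: 2 XOR 8 = 10 ≥ 2 — no move.
  19: 19 XOR 8 = 27 ≥ 19 — no move.
That gives 1 winning move.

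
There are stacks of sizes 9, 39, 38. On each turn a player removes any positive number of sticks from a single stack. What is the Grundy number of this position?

8

Nim-sum: 9 XOR 39 XOR 38 = 8.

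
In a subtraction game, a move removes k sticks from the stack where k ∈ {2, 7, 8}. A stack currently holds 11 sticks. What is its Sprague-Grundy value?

Compute g(0), g(1), … for moves {2, 7, 8}:
g(0) = mex{} = 0
g(1) = mex{} = 0
g(2) = mex{0} = 1
g(3) = mex{0} = 1
g(4) = mex{1} = 0
g(5) = mex{1} = 0
g(6) = mex{0} = 1
g(7) = mex{0} = 1
g(8) = mex{0,1} = 2
g(9) = mex{0,1} = 2
g(10) = mex{1,2} = 0
g(11) = mex{0,1,2} = 3
So g(11) = 3.

3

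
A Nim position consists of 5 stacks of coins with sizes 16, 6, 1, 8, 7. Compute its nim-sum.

24

Compute the nim-sum pairwise:
16 XOR 6 = 22
22 XOR 1 = 23
23 XOR 8 = 31
31 XOR 7 = 24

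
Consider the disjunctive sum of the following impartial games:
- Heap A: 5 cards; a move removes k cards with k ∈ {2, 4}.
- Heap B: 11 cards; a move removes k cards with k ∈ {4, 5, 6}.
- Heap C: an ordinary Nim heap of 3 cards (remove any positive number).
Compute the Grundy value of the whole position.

1

For heap A, compute g(0), g(1), … with moves {2, 4}:
k:     0  1  2  3  4  5
g(k):  0  0  1  1  2  2
So g(5) = 2.
Grundy values for heap B (subtraction set {4, 5, 6}):
g(0) = mex{} = 0
g(1) = mex{} = 0
g(2) = mex{} = 0
g(3) = mex{} = 0
g(4) = mex{0} = 1
g(5) = mex{0} = 1
g(6) = mex{0} = 1
g(7) = mex{0} = 1
g(8) = mex{0,1} = 2
g(9) = mex{0,1} = 2
g(10) = mex{1} = 0
g(11) = mex{1} = 0
So g(11) = 0.
Heap C is a plain Nim heap of size 3, so its Grundy value is 3.
By the Sprague-Grundy theorem, the Grundy value of a sum of independent games is the XOR of the component values.
Combined value = 2 XOR 0 XOR 3 = 1.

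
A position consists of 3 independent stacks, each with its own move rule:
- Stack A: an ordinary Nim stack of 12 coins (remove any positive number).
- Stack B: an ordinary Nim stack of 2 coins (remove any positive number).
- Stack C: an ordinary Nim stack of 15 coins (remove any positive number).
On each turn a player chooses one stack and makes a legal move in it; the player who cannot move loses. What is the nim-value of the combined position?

1

Stack A is a plain Nim stack of size 12, so its Grundy value is 12.
Stack B is a plain Nim stack of size 2, so its Grundy value is 2.
Stack C is a plain Nim stack of size 15, so its Grundy value is 15.
The value of a disjunctive sum is the nim-sum of the parts.
Combined value = 12 XOR 2 XOR 15 = 1.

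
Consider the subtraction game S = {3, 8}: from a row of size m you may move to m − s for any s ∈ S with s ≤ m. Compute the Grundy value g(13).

Grundy values for subtraction set {3, 8}:
k:     0  1  2  3  4  5  6  7  8  9 10 11 12 13
g(k):  0  0  0  1  1  1  0  0  2  1  1  0  0  0
So g(13) = 0.

0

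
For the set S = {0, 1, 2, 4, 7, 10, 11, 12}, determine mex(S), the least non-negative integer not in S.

3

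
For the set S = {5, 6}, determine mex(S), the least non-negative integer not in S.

0

0 is not in the set, so the mex is 0.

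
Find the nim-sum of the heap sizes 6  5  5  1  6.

1

Compute the nim-sum pairwise:
6 XOR 5 = 3
3 XOR 5 = 6
6 XOR 1 = 7
7 XOR 6 = 1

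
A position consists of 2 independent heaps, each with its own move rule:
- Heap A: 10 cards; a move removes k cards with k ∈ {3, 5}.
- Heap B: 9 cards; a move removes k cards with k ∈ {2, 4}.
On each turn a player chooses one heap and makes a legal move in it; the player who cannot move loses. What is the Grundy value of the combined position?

1

Build the Grundy sequence for heap A with g(k) = mex{g(k−s) : s ∈ {3, 5}, s ≤ k}:
g(0) = mex{} = 0
g(1) = mex{} = 0
g(2) = mex{} = 0
g(3) = mex{0} = 1
g(4) = mex{0} = 1
g(5) = mex{0} = 1
g(6) = mex{0,1} = 2
g(7) = mex{0,1} = 2
g(8) = mex{1} = 0
g(9) = mex{1,2} = 0
g(10) = mex{1,2} = 0
So g(10) = 0.
Build the Grundy sequence for heap B with g(k) = mex{g(k−s) : s ∈ {2, 4}, s ≤ k}:
g(0) = mex{} = 0
g(1) = mex{} = 0
g(2) = mex{0} = 1
g(3) = mex{0} = 1
g(4) = mex{0,1} = 2
g(5) = mex{0,1} = 2
g(6) = mex{1,2} = 0
g(7) = mex{1,2} = 0
g(8) = mex{0,2} = 1
g(9) = mex{0,2} = 1
So g(9) = 1.
The value of a disjunctive sum is the nim-sum of the parts.
Combined value = 0 ⊕ 1 = 1.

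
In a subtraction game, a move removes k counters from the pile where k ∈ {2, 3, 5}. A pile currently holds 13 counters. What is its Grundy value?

Compute g(0), g(1), … for moves {2, 3, 5}:
k:     0  1  2  3  4  5  6  7  8  9 10 11 12 13
g(k):  0  0  1  1  2  2  3  0  0  1  1  2  2  3
So g(13) = 3.

3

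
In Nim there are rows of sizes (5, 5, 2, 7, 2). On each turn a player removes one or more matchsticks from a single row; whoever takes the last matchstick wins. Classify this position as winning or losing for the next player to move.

Compute the nim-sum pairwise:
5 ⊕ 5 = 0
0 ⊕ 2 = 2
2 ⊕ 7 = 5
5 ⊕ 2 = 7
The nim-sum is 7 ≠ 0, so this is an N-position: the player to move can win.

Winning position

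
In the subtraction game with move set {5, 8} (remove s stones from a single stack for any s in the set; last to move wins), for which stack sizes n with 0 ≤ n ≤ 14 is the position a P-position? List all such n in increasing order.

Build the Grundy sequence with g(k) = mex{g(k−s) : s ∈ {5, 8}, s ≤ k}:
g(0) = mex{} = 0
g(1) = mex{} = 0
g(2) = mex{} = 0
g(3) = mex{} = 0
g(4) = mex{} = 0
g(5) = mex{0} = 1
g(6) = mex{0} = 1
g(7) = mex{0} = 1
g(8) = mex{0} = 1
g(9) = mex{0} = 1
g(10) = mex{0,1} = 2
g(11) = mex{0,1} = 2
g(12) = mex{0,1} = 2
g(13) = mex{1} = 0
g(14) = mex{1} = 0
The P-positions (g = 0) in 0..14 are 0, 1, 2, 3, 4, 13, 14.

0, 1, 2, 3, 4, 13, 14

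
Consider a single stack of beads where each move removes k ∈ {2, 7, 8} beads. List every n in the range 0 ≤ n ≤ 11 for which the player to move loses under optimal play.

0, 1, 4, 5, 10

Compute g(0), g(1), … for moves {2, 7, 8}:
k:     0  1  2  3  4  5  6  7  8  9 10 11
g(k):  0  0  1  1  0  0  1  1  2  2  0  3
The P-positions (g = 0) in 0..11 are 0, 1, 4, 5, 10.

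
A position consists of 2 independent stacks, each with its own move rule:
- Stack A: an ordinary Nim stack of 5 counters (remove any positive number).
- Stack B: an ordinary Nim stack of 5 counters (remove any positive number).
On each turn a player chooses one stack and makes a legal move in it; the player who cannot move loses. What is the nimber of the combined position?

Stack A is a plain Nim stack of size 5, so its Grundy value is 5.
Stack B is a plain Nim stack of size 5, so its Grundy value is 5.
By the Sprague-Grundy theorem, the Grundy value of a sum of independent games is the XOR of the component values.
Combined value = 5 XOR 5 = 0.

0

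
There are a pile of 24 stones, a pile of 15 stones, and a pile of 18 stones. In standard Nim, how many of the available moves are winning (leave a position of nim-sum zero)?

1

Compute the nim-sum pairwise:
24 ⊕ 15 = 23
23 ⊕ 18 = 5
The overall nim-sum is X = 5. A pile of size p has a winning move iff p XOR X < p (reduce it to p XOR X).
  24: 24 XOR 5 = 29 ≥ 24 — no move.
  15: 15 XOR 5 = 10 < 15 — winning move (to 10).
  18: 18 XOR 5 = 23 ≥ 18 — no move.
That gives 1 winning move.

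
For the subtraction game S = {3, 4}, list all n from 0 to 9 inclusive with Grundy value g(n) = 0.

0, 1, 2, 7, 8, 9

Build the Grundy sequence with g(k) = mex{g(k−s) : s ∈ {3, 4}, s ≤ k}:
k:     0  1  2  3  4  5  6  7  8  9
g(k):  0  0  0  1  1  1  2  0  0  0
The P-positions (g = 0) in 0..9 are 0, 1, 2, 7, 8, 9.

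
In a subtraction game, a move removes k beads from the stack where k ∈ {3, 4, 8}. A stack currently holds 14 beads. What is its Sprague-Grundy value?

Compute g(0), g(1), … for moves {3, 4, 8}:
k:     0  1  2  3  4  5  6  7  8  9 10 11 12 13 14
g(k):  0  0  0  1  1  1  2  0  2  3  1  3  0  0  0
So g(14) = 0.

0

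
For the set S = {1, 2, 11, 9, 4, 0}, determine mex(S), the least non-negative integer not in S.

3

The values 0, 1, 2 are all present; 3 is the first non-negative integer missing from the set.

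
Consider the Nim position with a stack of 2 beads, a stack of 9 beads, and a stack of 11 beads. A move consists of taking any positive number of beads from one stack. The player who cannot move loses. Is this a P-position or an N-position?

P-position

In binary:
  0010  (2)
  1001  (9)
  1011  (11)
  ----
  0000  (0)
The nim-sum is 0, so this is a P-position: the player to move is in a losing position under optimal play.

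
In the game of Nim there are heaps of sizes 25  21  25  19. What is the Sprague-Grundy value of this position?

Nim-sum: 25 ^ 21 ^ 25 ^ 19 = 6.

6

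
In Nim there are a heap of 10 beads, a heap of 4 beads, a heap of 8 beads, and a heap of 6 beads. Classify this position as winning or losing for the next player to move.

Losing position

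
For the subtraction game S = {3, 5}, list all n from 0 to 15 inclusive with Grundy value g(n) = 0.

Compute g(0), g(1), … for moves {3, 5}:
k:     0  1  2  3  4  5  6  7  8  9 10 11 12 13 14 15
g(k):  0  0  0  1  1  1  2  2  0  0  0  1  1  1  2  2
The P-positions (g = 0) in 0..15 are 0, 1, 2, 8, 9, 10.

0, 1, 2, 8, 9, 10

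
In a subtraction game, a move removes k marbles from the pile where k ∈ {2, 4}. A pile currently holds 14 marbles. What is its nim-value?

Compute g(0), g(1), … for moves {2, 4}:
g(0) = mex{} = 0
g(1) = mex{} = 0
g(2) = mex{0} = 1
g(3) = mex{0} = 1
g(4) = mex{0,1} = 2
g(5) = mex{0,1} = 2
g(6) = mex{1,2} = 0
g(7) = mex{1,2} = 0
g(8) = mex{0,2} = 1
g(9) = mex{0,2} = 1
g(10) = mex{0,1} = 2
g(11) = mex{0,1} = 2
g(12) = mex{1,2} = 0
g(13) = mex{1,2} = 0
g(14) = mex{0,2} = 1
So g(14) = 1.

1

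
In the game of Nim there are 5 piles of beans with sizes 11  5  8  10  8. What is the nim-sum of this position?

4

In binary:
  1011  (11)
  0101  (5)
  1000  (8)
  1010  (10)
  1000  (8)
  ----
  0100  (4)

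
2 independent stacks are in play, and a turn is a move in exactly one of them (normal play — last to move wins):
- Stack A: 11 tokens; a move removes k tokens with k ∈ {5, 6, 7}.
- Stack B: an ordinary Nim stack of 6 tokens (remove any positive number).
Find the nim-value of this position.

Grundy values for stack A (subtraction set {5, 6, 7}):
g(0) = mex{} = 0
g(1) = mex{} = 0
g(2) = mex{} = 0
g(3) = mex{} = 0
g(4) = mex{} = 0
g(5) = mex{0} = 1
g(6) = mex{0} = 1
g(7) = mex{0} = 1
g(8) = mex{0} = 1
g(9) = mex{0} = 1
g(10) = mex{0,1} = 2
g(11) = mex{0,1} = 2
So g(11) = 2.
Stack B is a plain Nim stack of size 6, so its Grundy value is 6.
By the Sprague-Grundy theorem, the Grundy value of a sum of independent games is the XOR of the component values.
Combined value = 2 XOR 6 = 4.

4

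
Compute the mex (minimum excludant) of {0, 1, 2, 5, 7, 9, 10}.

3

The values 0, 1, 2 are all present; 3 is the first non-negative integer missing from the set.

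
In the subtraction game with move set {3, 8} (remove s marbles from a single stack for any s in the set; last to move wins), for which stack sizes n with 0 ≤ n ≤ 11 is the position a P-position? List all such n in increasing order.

0, 1, 2, 6, 7, 11

Compute g(0), g(1), … for moves {3, 8}:
g(0) = mex{} = 0
g(1) = mex{} = 0
g(2) = mex{} = 0
g(3) = mex{0} = 1
g(4) = mex{0} = 1
g(5) = mex{0} = 1
g(6) = mex{1} = 0
g(7) = mex{1} = 0
g(8) = mex{0,1} = 2
g(9) = mex{0} = 1
g(10) = mex{0} = 1
g(11) = mex{1,2} = 0
The P-positions (g = 0) in 0..11 are 0, 1, 2, 6, 7, 11.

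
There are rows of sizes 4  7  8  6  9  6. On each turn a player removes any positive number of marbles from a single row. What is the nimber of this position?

Nim-sum: 4 ^ 7 ^ 8 ^ 6 ^ 9 ^ 6 = 2.

2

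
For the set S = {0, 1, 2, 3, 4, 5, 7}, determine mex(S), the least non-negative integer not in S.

6

The values 0, 1, 2, 3, 4, 5 are all present; 6 is the first non-negative integer missing from the set.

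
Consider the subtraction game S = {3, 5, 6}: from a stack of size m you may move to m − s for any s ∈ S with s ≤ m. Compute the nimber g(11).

0

Build the Grundy sequence with g(k) = mex{g(k−s) : s ∈ {3, 5, 6}, s ≤ k}:
k:     0  1  2  3  4  5  6  7  8  9 10 11
g(k):  0  0  0  1  1  1  2  2  2  0  0  0
So g(11) = 0.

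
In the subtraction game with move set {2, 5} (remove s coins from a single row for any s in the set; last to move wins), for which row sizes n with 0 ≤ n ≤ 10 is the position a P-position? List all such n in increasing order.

0, 1, 4, 7, 8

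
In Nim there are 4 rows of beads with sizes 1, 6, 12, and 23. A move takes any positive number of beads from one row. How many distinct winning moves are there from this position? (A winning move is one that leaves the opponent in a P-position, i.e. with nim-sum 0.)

1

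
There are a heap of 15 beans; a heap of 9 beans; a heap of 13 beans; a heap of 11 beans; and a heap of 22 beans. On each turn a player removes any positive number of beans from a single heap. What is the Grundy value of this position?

In binary:
  01111  (15)
  01001  (9)
  01101  (13)
  01011  (11)
  10110  (22)
  -----
  10110  (22)

22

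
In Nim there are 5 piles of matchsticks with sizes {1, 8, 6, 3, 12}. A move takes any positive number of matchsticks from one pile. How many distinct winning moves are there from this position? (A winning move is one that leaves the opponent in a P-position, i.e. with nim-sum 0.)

0

Nim-sum: 1 XOR 8 XOR 6 XOR 3 XOR 12 = 0.
The nim-sum is already 0, so every move leaves a nonzero nim-sum — there are no winning moves.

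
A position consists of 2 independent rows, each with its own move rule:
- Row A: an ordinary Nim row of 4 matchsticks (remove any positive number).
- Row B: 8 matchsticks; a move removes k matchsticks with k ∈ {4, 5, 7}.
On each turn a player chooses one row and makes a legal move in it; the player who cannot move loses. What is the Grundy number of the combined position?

Row A is a plain Nim row of size 4, so its Grundy value is 4.
For row B, compute g(0), g(1), … with moves {4, 5, 7}:
k:     0  1  2  3  4  5  6  7  8
g(k):  0  0  0  0  1  1  1  1  2
So g(8) = 2.
The value of a disjunctive sum is the nim-sum of the parts.
Combined value = 4 ⊕ 2 = 6.

6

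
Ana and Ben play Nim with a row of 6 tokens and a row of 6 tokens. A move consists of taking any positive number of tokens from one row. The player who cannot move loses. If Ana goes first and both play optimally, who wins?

Ben wins

Bitwise XOR of the heap sizes:
  110  (6)
  110  (6)
  ---
  000  (0)
The nim-sum is 0, so this is a P-position: the player to move is in a losing position under optimal play; Ana is about to move from it and so loses — Ben wins.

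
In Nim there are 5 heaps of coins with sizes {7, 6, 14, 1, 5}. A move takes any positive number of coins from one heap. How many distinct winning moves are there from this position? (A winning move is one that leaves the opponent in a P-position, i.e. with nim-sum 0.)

In binary:
  0111  (7)
  0110  (6)
  1110  (14)
  0001  (1)
  0101  (5)
  ----
  1011  (11)
The overall nim-sum is X = 11. A heap of size p has a winning move iff p XOR X < p (reduce it to p XOR X).
  7: 7 XOR 11 = 12 ≥ 7 — no move.
  6: 6 XOR 11 = 13 ≥ 6 — no move.
  14: 14 XOR 11 = 5 < 14 — winning move (to 5).
  1: 1 XOR 11 = 10 ≥ 1 — no move.
  5: 5 XOR 11 = 14 ≥ 5 — no move.
That gives 1 winning move.

1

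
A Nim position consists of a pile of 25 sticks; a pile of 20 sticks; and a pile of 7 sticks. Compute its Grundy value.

10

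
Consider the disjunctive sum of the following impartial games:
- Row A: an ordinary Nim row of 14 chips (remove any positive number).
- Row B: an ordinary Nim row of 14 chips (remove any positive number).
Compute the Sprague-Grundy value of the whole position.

Row A is a plain Nim row of size 14, so its Grundy value is 14.
Row B is a plain Nim row of size 14, so its Grundy value is 14.
By the Sprague-Grundy theorem, the Grundy value of a sum of independent games is the XOR of the component values.
Combined value = 14 XOR 14 = 0.

0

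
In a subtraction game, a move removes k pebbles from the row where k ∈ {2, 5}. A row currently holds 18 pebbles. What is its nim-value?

Build the Grundy sequence with g(k) = mex{g(k−s) : s ∈ {2, 5}, s ≤ k}:
k:     0  1  2  3  4  5  6  7  8  9 10 11 12 13 14 15 16 17 18
g(k):  0  0  1  1  0  2  1  0  0  1  1  0  2  1  0  0  1  1  0
So g(18) = 0.

0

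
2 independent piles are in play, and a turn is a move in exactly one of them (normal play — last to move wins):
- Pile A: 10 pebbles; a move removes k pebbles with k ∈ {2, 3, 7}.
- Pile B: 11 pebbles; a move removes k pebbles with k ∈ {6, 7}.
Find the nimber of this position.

For pile A, compute g(0), g(1), … with moves {2, 3, 7}:
g(0) = mex{} = 0
g(1) = mex{} = 0
g(2) = mex{0} = 1
g(3) = mex{0} = 1
g(4) = mex{0,1} = 2
g(5) = mex{1} = 0
g(6) = mex{1,2} = 0
g(7) = mex{0,2} = 1
g(8) = mex{0} = 1
g(9) = mex{0,1} = 2
g(10) = mex{1} = 0
So g(10) = 0.
Grundy values for pile B (subtraction set {6, 7}):
g(0) = mex{} = 0
g(1) = mex{} = 0
g(2) = mex{} = 0
g(3) = mex{} = 0
g(4) = mex{} = 0
g(5) = mex{} = 0
g(6) = mex{0} = 1
g(7) = mex{0} = 1
g(8) = mex{0} = 1
g(9) = mex{0} = 1
g(10) = mex{0} = 1
g(11) = mex{0} = 1
So g(11) = 1.
The value of a disjunctive sum is the nim-sum of the parts.
Combined value = 0 ⊕ 1 = 1.

1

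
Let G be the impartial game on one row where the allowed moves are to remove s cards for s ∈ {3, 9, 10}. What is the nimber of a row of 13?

0

Grundy values for subtraction set {3, 9, 10}:
k:     0  1  2  3  4  5  6  7  8  9 10 11 12 13
g(k):  0  0  0  1  1  1  0  0  0  1  1  1  2  0
So g(13) = 0.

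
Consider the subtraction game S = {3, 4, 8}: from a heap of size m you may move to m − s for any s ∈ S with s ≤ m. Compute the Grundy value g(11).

3

Compute g(0), g(1), … for moves {3, 4, 8}:
k:     0  1  2  3  4  5  6  7  8  9 10 11
g(k):  0  0  0  1  1  1  2  0  2  3  1  3
So g(11) = 3.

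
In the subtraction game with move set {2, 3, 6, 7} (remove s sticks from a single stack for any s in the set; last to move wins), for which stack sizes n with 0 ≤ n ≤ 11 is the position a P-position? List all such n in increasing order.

Compute g(0), g(1), … for moves {2, 3, 6, 7}:
g(0) = mex{} = 0
g(1) = mex{} = 0
g(2) = mex{0} = 1
g(3) = mex{0} = 1
g(4) = mex{0,1} = 2
g(5) = mex{1} = 0
g(6) = mex{0,1,2} = 3
g(7) = mex{0,2} = 1
g(8) = mex{0,1,3} = 2
g(9) = mex{1,3} = 0
g(10) = mex{1,2} = 0
g(11) = mex{0,2} = 1
The P-positions (g = 0) in 0..11 are 0, 1, 5, 9, 10.

0, 1, 5, 9, 10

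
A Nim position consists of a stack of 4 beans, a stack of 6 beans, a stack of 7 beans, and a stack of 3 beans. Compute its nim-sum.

Nim-sum: 4 XOR 6 XOR 7 XOR 3 = 6.

6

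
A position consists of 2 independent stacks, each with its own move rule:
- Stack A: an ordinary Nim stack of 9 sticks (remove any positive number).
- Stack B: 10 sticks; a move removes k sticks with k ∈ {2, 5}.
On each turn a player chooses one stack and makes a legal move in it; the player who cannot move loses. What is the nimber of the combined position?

8

Stack A is a plain Nim stack of size 9, so its Grundy value is 9.
Build the Grundy sequence for stack B with g(k) = mex{g(k−s) : s ∈ {2, 5}, s ≤ k}:
k:     0  1  2  3  4  5  6  7  8  9 10
g(k):  0  0  1  1  0  2  1  0  0  1  1
So g(10) = 1.
The value of a disjunctive sum is the nim-sum of the parts.
Combined value = 9 ⊕ 1 = 8.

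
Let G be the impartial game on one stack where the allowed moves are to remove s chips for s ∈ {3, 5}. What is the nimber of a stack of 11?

1

Compute g(0), g(1), … for moves {3, 5}:
k:     0  1  2  3  4  5  6  7  8  9 10 11
g(k):  0  0  0  1  1  1  2  2  0  0  0  1
So g(11) = 1.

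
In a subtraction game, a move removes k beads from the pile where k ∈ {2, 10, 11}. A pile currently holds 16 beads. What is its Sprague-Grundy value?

2

Build the Grundy sequence with g(k) = mex{g(k−s) : s ∈ {2, 10, 11}, s ≤ k}:
k:     0  1  2  3  4  5  6  7  8  9 10 11 12 13 14 15 16
g(k):  0  0  1  1  0  0  1  1  0  0  1  1  2  0  3  1  2
So g(16) = 2.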